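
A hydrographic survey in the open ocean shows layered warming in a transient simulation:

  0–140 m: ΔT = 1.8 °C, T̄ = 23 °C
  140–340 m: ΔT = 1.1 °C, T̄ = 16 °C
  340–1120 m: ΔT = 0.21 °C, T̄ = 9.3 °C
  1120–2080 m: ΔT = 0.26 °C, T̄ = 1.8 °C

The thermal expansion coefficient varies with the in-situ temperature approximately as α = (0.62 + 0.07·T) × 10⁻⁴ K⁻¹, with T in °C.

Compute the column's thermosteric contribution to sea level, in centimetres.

Layer 1: α = (0.62 + 0.07×23)×10⁻⁴ = 2.23×10⁻⁴ K⁻¹
Layer 2: α = (0.62 + 0.07×16)×10⁻⁴ = 1.74×10⁻⁴ K⁻¹
Layer 3: α = (0.62 + 0.07×9.3)×10⁻⁴ = 1.271×10⁻⁴ K⁻¹
Layer 4: α = (0.62 + 0.07×1.8)×10⁻⁴ = 0.746×10⁻⁴ K⁻¹
140 × 1.8 × 2.23×10⁻⁴ = 0.056196 m
1.74×10⁻⁴ × 1.1 × 200 = 0.03828 m
Layer 3: 1.271×10⁻⁴ × 0.21 × 780 = 0.02081898 m
0.746×10⁻⁴ × 960 × 0.26 = 0.01862016 m
Δh = 0.056196 + 0.03828 + 0.02081898 + 0.01862016 = 0.13391514 m ≈ 13.4 cm

about 13.4 cm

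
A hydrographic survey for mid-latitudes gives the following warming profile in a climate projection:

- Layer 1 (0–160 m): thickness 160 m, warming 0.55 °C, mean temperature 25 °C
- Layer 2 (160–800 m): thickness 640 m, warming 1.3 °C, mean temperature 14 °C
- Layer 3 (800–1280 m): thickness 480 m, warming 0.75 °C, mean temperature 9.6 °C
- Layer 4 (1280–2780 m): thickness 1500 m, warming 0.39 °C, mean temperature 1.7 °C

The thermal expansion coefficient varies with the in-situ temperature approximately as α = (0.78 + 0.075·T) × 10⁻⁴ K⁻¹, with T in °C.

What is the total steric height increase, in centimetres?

28.3 cm

Layer 1: α = (0.78 + 0.075×25)×10⁻⁴ = 2.655×10⁻⁴ K⁻¹
Layer 2: α = (0.78 + 0.075×14)×10⁻⁴ = 1.83×10⁻⁴ K⁻¹
Layer 3: α = (0.78 + 0.075×9.6)×10⁻⁴ = 1.5×10⁻⁴ K⁻¹
Layer 4: α = (0.78 + 0.075×1.7)×10⁻⁴ = 0.9075×10⁻⁴ K⁻¹
0–160 m: 0.55 × 2.655×10⁻⁴ × 160 = 0.023364 m
1.3 × 1.83×10⁻⁴ × 640 = 0.152256 m
480 × 1.5×10⁻⁴ × 0.75 = 0.05400 m
1280–2780 m: 0.39 × 0.9075×10⁻⁴ × 1500 = 0.05308875 m
Δh = 0.023364 + 0.152256 + 0.05400 + 0.05308875 = 0.28270875 m ≈ 28.3 cm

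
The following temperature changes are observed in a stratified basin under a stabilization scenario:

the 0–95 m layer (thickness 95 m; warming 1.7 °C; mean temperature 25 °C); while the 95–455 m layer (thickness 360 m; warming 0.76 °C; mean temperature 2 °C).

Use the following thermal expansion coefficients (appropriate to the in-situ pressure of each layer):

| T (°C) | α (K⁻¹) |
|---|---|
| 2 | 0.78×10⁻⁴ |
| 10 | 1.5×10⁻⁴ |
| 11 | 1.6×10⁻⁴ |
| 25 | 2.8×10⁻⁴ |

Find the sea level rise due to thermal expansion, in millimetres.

Δh = 66.6 mm

Layer 1 at 25 °C → α = 2.8×10⁻⁴ K⁻¹
Layer 2 at 2 °C → α = 0.78×10⁻⁴ K⁻¹
95 × 2.8×10⁻⁴ × 1.7 = 0.04522 m
95–455 m: 0.76 × 0.78×10⁻⁴ × 360 = 0.0213408 m
Δh = 0.04522 + 0.0213408 = 0.0665608 m ≈ 66.6 mm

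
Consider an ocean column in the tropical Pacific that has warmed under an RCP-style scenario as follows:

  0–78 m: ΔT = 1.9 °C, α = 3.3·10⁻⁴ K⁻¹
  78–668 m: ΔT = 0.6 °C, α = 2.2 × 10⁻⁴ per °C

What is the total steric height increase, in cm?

12.7 cm

0–78 m: 78 × 1.9 × 3.3×10⁻⁴ = 0.048906 m
2.2×10⁻⁴ × 590 × 0.6 = 0.07788 m
Δh = 0.048906 + 0.07788 = 0.126786 m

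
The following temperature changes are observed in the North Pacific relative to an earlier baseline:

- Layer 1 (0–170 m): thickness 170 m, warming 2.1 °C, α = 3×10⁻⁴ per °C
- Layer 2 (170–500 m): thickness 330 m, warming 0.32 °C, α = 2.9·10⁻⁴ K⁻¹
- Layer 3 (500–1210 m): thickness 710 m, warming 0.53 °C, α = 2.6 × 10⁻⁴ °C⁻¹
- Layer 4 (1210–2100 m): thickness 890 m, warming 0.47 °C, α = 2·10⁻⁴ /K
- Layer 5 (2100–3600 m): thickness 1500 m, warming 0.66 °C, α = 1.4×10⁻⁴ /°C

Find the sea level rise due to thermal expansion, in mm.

2.1 × 170 × 3×10⁻⁴ = 0.10710 m
Layer 2: 0.32 × 330 × 2.9×10⁻⁴ = 0.030624 m
710 × 2.6×10⁻⁴ × 0.53 = 0.097838 m
1210–2100 m: 2×10⁻⁴ × 0.47 × 890 = 0.08366 m
1.4×10⁻⁴ × 0.66 × 1500 = 0.13860 m
Δh = 0.10710 + 0.030624 + 0.097838 + 0.08366 + 0.13860 = 0.457822 m ≈ 458 mm

458 mm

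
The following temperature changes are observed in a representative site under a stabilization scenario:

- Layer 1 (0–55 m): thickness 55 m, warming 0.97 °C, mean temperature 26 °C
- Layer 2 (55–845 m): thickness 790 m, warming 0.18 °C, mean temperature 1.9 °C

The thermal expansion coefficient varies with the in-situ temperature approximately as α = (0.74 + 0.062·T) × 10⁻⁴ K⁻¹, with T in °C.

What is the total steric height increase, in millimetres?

Layer 1: α = (0.74 + 0.062×26)×10⁻⁴ = 2.352×10⁻⁴ K⁻¹
Layer 2: α = (0.74 + 0.062×1.9)×10⁻⁴ = 0.8578×10⁻⁴ K⁻¹
55 × 2.352×10⁻⁴ × 0.97 = 0.01254792 m
0.18 × 0.8578×10⁻⁴ × 790 = 0.012197916 m
Δh = 0.01254792 + 0.012197916 = 0.024745836 m

Δh = 24.7 mm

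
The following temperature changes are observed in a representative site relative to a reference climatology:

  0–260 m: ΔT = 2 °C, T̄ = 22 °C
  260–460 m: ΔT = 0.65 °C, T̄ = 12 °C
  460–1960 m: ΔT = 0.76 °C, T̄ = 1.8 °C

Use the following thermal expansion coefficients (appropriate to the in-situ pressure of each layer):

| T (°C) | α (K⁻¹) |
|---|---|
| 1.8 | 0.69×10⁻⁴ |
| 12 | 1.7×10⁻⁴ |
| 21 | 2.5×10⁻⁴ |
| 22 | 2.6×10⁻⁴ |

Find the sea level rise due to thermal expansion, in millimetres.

Layer 1 at 22 °C → α = 2.6×10⁻⁴ K⁻¹
Layer 2 at 12 °C → α = 1.7×10⁻⁴ K⁻¹
Layer 3 at 1.8 °C → α = 0.69×10⁻⁴ K⁻¹
0–260 m: 260 × 2.6×10⁻⁴ × 2 = 0.13520 m
260–460 m: 0.65 × 1.7×10⁻⁴ × 200 = 0.02210 m
Layer 3: 1500 × 0.76 × 0.69×10⁻⁴ = 0.07866 m
Δh = 0.13520 + 0.02210 + 0.07866 = 0.23596 m ≈ 240 mm

Δh = 240 mm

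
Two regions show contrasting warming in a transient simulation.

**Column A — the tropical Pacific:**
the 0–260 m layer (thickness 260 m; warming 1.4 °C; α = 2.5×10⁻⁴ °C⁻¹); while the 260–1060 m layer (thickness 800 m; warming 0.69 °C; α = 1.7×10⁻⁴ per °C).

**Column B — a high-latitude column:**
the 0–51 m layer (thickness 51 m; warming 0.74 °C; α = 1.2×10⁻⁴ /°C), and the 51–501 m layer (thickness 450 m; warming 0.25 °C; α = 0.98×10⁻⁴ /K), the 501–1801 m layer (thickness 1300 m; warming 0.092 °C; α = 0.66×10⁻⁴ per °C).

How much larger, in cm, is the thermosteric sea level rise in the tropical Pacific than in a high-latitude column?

A 260 × 1.4 × 2.5×10⁻⁴ = 0.09100 m
A Layer 2: 0.69 × 1.7×10⁻⁴ × 800 = 0.09384 m
A total: 0.18484 m
B 0–51 m: 51 × 1.2×10⁻⁴ × 0.74 = 0.0045288 m
B Layer 2: 450 × 0.98×10⁻⁴ × 0.25 = 0.011025 m
B Layer 3: 1300 × 0.66×10⁻⁴ × 0.092 = 0.0078936 m
B total: 0.0234474 m
Difference: 0.18484 − 0.0234474 = 0.1613926 m

16 cm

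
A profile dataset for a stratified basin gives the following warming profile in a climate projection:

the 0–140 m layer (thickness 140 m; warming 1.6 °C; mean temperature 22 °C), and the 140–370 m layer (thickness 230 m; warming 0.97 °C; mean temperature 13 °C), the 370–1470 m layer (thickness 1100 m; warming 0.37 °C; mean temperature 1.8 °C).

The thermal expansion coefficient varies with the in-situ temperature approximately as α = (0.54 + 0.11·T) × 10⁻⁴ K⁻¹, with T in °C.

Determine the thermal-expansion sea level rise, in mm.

140 mm

Layer 1: α = (0.54 + 0.11×22)×10⁻⁴ = 2.96×10⁻⁴ K⁻¹
Layer 2: α = (0.54 + 0.11×13)×10⁻⁴ = 1.97×10⁻⁴ K⁻¹
Layer 3: α = (0.54 + 0.11×1.8)×10⁻⁴ = 0.738×10⁻⁴ K⁻¹
0–140 m: 1.6 × 2.96×10⁻⁴ × 140 = 0.066304 m
Layer 2: 1.97×10⁻⁴ × 0.97 × 230 = 0.0439507 m
Layer 3: 1100 × 0.738×10⁻⁴ × 0.37 = 0.0300366 m
Δh = 0.066304 + 0.0439507 + 0.0300366 = 0.1402913 m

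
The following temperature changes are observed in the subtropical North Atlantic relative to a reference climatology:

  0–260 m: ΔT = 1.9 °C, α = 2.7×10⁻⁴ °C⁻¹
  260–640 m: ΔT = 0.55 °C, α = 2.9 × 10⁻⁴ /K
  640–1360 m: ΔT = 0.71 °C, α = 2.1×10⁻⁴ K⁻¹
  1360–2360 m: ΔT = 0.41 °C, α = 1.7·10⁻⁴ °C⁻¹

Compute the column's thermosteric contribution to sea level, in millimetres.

2.7×10⁻⁴ × 260 × 1.9 = 0.13338 m
2.9×10⁻⁴ × 0.55 × 380 = 0.06061 m
640–1360 m: 720 × 0.71 × 2.1×10⁻⁴ = 0.107352 m
Layer 4: 1.7×10⁻⁴ × 0.41 × 1000 = 0.06970 m
Δh = 0.13338 + 0.06061 + 0.107352 + 0.06970 = 0.371042 m ≈ 370 mm

about 370 mm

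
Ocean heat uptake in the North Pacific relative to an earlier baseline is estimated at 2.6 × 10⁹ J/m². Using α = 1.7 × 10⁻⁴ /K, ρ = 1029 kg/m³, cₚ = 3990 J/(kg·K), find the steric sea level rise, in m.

Δh = αQ/(ρcₚ) = 1.7×10⁻⁴ × 2.6×10⁹ / (1029 × 3990) ≈ 0.10765 m

0.108 m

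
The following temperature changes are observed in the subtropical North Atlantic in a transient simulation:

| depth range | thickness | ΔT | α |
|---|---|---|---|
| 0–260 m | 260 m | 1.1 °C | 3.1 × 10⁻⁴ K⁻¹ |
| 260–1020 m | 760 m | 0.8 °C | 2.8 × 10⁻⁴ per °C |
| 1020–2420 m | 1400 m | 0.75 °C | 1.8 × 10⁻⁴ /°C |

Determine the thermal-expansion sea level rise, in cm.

Layer 1: 3.1×10⁻⁴ × 1.1 × 260 = 0.08866 m
Layer 2: 2.8×10⁻⁴ × 0.8 × 760 = 0.17024 m
1400 × 0.75 × 1.8×10⁻⁴ = 0.18900 m
Δh = 0.08866 + 0.17024 + 0.18900 = 0.44790 m

Δh ≈ 44.8 cm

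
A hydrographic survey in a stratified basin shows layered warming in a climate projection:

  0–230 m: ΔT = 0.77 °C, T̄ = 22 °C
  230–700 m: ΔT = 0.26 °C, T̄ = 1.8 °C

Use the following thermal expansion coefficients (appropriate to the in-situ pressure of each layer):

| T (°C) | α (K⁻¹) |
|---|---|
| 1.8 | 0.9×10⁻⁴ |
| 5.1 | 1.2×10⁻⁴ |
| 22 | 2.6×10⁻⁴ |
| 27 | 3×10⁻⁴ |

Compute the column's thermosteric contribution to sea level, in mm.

Δh ≈ 57.0 mm

Layer 1 at 22 °C → α = 2.6×10⁻⁴ K⁻¹
Layer 2 at 1.8 °C → α = 0.9×10⁻⁴ K⁻¹
0.77 × 230 × 2.6×10⁻⁴ = 0.046046 m
Layer 2: 0.26 × 0.9×10⁻⁴ × 470 = 0.010998 m
Δh = 0.046046 + 0.010998 = 0.057044 m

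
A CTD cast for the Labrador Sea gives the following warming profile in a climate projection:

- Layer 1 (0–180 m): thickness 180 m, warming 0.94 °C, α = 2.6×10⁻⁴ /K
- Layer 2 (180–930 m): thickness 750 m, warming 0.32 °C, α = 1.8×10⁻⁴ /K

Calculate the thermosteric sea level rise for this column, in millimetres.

Layer 1: 180 × 2.6×10⁻⁴ × 0.94 = 0.043992 m
Layer 2: 750 × 1.8×10⁻⁴ × 0.32 = 0.04320 m
Δh = 0.043992 + 0.04320 = 0.087192 m

Δh = 87.2 mm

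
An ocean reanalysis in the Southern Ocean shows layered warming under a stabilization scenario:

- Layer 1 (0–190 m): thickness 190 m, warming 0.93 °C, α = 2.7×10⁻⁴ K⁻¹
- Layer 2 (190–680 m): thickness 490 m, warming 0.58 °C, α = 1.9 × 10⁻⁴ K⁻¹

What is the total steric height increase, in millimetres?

190 × 2.7×10⁻⁴ × 0.93 = 0.047709 m
Layer 2: 490 × 0.58 × 1.9×10⁻⁴ = 0.053998 m
Δh = 0.047709 + 0.053998 = 0.101707 m ≈ 102 mm

Δh = 102 mm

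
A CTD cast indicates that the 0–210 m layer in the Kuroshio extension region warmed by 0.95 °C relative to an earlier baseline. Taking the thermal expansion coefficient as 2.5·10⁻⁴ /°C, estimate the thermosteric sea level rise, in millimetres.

Δh ≈ 49.9 mm

Δh = αΔT·H = 2.5×10⁻⁴ × 0.95 × 210 = 0.049875 m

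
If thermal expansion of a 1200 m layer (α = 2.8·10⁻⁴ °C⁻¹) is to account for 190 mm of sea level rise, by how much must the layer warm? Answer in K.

ΔT = Δh/(αH) = 0.19 / (2.8×10⁻⁴ × 1200) ≈ 0.5655 K

0.57 K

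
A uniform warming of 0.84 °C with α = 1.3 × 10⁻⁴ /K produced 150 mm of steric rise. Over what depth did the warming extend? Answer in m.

H = Δh/(αΔT) = 0.15 / (1.3×10⁻⁴ × 0.84) ≈ 1374 m

H ≈ 1370 m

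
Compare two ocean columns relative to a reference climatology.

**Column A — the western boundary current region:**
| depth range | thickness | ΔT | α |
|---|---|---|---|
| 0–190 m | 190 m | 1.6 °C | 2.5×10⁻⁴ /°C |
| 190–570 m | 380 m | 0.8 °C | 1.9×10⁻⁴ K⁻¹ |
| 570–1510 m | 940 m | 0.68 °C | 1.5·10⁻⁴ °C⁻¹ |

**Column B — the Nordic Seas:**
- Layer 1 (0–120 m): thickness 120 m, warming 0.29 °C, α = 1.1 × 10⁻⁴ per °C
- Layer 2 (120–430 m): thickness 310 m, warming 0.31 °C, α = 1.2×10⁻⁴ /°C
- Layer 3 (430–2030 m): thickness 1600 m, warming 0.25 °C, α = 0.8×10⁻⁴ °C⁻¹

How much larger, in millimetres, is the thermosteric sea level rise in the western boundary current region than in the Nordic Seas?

A 190 × 2.5×10⁻⁴ × 1.6 = 0.07600 m
A 190–570 m: 1.9×10⁻⁴ × 380 × 0.8 = 0.05776 m
A 570–1510 m: 0.68 × 940 × 1.5×10⁻⁴ = 0.09588 m
A total: 0.22964 m
B 0–120 m: 0.29 × 1.1×10⁻⁴ × 120 = 0.003828 m
B Layer 2: 0.31 × 310 × 1.2×10⁻⁴ = 0.011532 m
B 0.25 × 1600 × 0.8×10⁻⁴ = 0.03200 m
B total: 0.04736 m
Difference: 0.22964 − 0.04736 = 0.18228 m

Δh_A − Δh_B ≈ 182 mm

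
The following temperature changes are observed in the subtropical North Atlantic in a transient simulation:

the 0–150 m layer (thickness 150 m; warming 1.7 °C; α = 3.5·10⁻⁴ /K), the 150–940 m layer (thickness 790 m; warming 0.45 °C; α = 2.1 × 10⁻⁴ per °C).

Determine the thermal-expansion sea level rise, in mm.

1.7 × 3.5×10⁻⁴ × 150 = 0.08925 m
790 × 2.1×10⁻⁴ × 0.45 = 0.074655 m
Δh = 0.08925 + 0.074655 = 0.163905 m

160 mm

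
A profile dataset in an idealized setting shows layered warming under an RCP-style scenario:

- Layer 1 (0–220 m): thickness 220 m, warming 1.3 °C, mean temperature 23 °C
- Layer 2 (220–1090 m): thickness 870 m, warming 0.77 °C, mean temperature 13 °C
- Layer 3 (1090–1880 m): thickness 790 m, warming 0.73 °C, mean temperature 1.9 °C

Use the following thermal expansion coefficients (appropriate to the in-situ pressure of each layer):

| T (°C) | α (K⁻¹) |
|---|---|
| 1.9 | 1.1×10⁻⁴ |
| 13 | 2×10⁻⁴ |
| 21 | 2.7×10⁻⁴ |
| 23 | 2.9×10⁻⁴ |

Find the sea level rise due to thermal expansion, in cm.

Layer 1 at 23 °C → α = 2.9×10⁻⁴ K⁻¹
Layer 2 at 13 °C → α = 2×10⁻⁴ K⁻¹
Layer 3 at 1.9 °C → α = 1.1×10⁻⁴ K⁻¹
0–220 m: 220 × 2.9×10⁻⁴ × 1.3 = 0.08294 m
Layer 2: 2×10⁻⁴ × 870 × 0.77 = 0.13398 m
Layer 3: 0.73 × 790 × 1.1×10⁻⁴ = 0.063437 m
Δh = 0.08294 + 0.13398 + 0.063437 = 0.280357 m

Δh ≈ 28.0 cm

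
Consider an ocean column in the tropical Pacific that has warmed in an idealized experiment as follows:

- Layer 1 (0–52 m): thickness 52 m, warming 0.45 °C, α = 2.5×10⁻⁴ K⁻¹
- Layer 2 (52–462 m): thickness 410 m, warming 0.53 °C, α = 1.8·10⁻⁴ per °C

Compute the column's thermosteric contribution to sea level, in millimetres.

0–52 m: 0.45 × 52 × 2.5×10⁻⁴ = 0.00585 m
1.8×10⁻⁴ × 410 × 0.53 = 0.039114 m
Δh = 0.00585 + 0.039114 = 0.044964 m

Δh ≈ 45 mm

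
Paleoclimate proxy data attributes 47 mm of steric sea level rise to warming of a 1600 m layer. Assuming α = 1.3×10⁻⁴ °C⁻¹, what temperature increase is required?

ΔT ≈ 0.226 °C

ΔT = Δh/(αH) = 0.047 / (1.3×10⁻⁴ × 1600) ≈ 0.2260 °C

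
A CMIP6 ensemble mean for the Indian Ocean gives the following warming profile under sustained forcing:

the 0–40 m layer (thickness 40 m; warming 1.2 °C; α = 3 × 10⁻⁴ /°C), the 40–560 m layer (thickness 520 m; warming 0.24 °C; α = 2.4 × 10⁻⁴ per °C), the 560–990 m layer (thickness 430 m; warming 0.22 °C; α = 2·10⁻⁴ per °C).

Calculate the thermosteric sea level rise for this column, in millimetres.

0–40 m: 40 × 3×10⁻⁴ × 1.2 = 0.01440 m
40–560 m: 0.24 × 2.4×10⁻⁴ × 520 = 0.029952 m
Layer 3: 2×10⁻⁴ × 430 × 0.22 = 0.01892 m
Δh = 0.01440 + 0.029952 + 0.01892 = 0.063272 m ≈ 63.3 mm

63.3 mm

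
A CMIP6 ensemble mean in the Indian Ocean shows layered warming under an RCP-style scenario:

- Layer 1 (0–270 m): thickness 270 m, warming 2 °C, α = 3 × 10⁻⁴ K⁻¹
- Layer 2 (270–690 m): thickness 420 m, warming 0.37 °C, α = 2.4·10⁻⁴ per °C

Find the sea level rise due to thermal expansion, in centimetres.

0–270 m: 2 × 270 × 3×10⁻⁴ = 0.16200 m
2.4×10⁻⁴ × 0.37 × 420 = 0.037296 m
Δh = 0.16200 + 0.037296 = 0.199296 m

about 19.9 cm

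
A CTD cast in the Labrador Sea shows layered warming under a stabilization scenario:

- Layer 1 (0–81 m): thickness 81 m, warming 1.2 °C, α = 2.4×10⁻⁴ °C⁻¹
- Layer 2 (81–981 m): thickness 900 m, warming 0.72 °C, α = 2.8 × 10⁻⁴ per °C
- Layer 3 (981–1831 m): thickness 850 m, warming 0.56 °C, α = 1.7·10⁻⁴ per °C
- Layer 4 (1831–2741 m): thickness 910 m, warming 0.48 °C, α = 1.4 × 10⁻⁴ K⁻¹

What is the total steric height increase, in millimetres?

2.4×10⁻⁴ × 81 × 1.2 = 0.023328 m
81–981 m: 2.8×10⁻⁴ × 900 × 0.72 = 0.18144 m
850 × 1.7×10⁻⁴ × 0.56 = 0.08092 m
0.48 × 1.4×10⁻⁴ × 910 = 0.061152 m
Δh = 0.023328 + 0.18144 + 0.08092 + 0.061152 = 0.34684 m ≈ 350 mm

350 mm of thermosteric rise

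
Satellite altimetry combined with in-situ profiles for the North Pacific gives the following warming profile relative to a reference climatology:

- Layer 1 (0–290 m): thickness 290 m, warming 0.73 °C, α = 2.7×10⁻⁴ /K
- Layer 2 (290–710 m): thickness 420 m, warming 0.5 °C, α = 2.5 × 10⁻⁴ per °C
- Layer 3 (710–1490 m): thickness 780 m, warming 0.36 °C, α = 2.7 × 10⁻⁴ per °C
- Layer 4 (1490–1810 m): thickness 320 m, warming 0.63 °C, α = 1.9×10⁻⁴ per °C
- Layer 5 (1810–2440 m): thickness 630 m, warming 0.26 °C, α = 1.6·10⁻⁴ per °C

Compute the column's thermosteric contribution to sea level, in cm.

290 × 2.7×10⁻⁴ × 0.73 = 0.057159 m
290–710 m: 420 × 0.5 × 2.5×10⁻⁴ = 0.05250 m
2.7×10⁻⁴ × 780 × 0.36 = 0.075816 m
0.63 × 1.9×10⁻⁴ × 320 = 0.038304 m
630 × 1.6×10⁻⁴ × 0.26 = 0.026208 m
Δh = 0.057159 + 0.05250 + 0.075816 + 0.038304 + 0.026208 = 0.249987 m ≈ 25 cm

Δh ≈ 25 cm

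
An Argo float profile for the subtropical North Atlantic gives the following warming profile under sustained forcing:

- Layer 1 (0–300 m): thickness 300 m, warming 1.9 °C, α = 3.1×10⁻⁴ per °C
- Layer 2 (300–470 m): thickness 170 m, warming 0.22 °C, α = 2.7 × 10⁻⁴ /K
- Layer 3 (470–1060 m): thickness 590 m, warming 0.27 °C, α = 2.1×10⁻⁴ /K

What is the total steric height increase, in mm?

0–300 m: 300 × 1.9 × 3.1×10⁻⁴ = 0.17670 m
0.22 × 2.7×10⁻⁴ × 170 = 0.010098 m
470–1060 m: 2.1×10⁻⁴ × 0.27 × 590 = 0.033453 m
Δh = 0.17670 + 0.010098 + 0.033453 = 0.220251 m ≈ 220 mm

220 mm of thermosteric rise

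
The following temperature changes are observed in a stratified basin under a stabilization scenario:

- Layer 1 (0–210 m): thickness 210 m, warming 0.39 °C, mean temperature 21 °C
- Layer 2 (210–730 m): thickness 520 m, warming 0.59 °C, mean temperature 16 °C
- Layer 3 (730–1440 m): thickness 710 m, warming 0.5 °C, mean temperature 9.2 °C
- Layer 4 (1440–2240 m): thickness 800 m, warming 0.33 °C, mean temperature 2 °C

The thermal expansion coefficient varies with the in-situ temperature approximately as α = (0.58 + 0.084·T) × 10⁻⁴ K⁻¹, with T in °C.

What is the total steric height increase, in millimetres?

Layer 1: α = (0.58 + 0.084×21)×10⁻⁴ = 2.344×10⁻⁴ K⁻¹
Layer 2: α = (0.58 + 0.084×16)×10⁻⁴ = 1.924×10⁻⁴ K⁻¹
Layer 3: α = (0.58 + 0.084×9.2)×10⁻⁴ = 1.3528×10⁻⁴ K⁻¹
Layer 4: α = (0.58 + 0.084×2)×10⁻⁴ = 0.748×10⁻⁴ K⁻¹
0–210 m: 210 × 0.39 × 2.344×10⁻⁴ = 0.01919736 m
Layer 2: 520 × 1.924×10⁻⁴ × 0.59 = 0.05902832 m
730–1440 m: 710 × 0.5 × 1.3528×10⁻⁴ = 0.0480244 m
0.748×10⁻⁴ × 800 × 0.33 = 0.0197472 m
Δh = 0.01919736 + 0.05902832 + 0.0480244 + 0.0197472 = 0.14599728 m

146 mm of thermosteric rise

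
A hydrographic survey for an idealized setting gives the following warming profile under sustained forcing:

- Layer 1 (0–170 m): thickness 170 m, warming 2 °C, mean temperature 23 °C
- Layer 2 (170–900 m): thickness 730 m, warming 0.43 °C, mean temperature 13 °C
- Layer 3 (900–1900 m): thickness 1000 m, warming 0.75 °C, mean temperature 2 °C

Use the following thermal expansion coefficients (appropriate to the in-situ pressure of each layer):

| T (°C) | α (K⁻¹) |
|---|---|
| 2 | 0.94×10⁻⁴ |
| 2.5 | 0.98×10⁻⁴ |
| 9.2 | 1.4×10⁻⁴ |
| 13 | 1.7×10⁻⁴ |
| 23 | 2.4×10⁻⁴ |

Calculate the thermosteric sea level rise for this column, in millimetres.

Layer 1 at 23 °C → α = 2.4×10⁻⁴ K⁻¹
Layer 2 at 13 °C → α = 1.7×10⁻⁴ K⁻¹
Layer 3 at 2 °C → α = 0.94×10⁻⁴ K⁻¹
170 × 2 × 2.4×10⁻⁴ = 0.08160 m
170–900 m: 730 × 0.43 × 1.7×10⁻⁴ = 0.053363 m
900–1900 m: 0.94×10⁻⁴ × 0.75 × 1000 = 0.07050 m
Δh = 0.08160 + 0.053363 + 0.07050 = 0.205463 m

210 mm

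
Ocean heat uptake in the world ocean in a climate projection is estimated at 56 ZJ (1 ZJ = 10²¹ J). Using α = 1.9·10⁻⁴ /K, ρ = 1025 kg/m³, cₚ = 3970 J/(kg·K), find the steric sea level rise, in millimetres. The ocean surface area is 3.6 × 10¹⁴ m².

Δh ≈ 7.3 mm

Per unit area: Q = 56×10²¹ / (3.6×10¹⁴) ≈ 1.556×10⁸ J/m²
Δh = αQ/(ρcₚ) = 1.9×10⁻⁴ × 1.556×10⁸ / (1025 × 3970) ≈ 0.0072652 m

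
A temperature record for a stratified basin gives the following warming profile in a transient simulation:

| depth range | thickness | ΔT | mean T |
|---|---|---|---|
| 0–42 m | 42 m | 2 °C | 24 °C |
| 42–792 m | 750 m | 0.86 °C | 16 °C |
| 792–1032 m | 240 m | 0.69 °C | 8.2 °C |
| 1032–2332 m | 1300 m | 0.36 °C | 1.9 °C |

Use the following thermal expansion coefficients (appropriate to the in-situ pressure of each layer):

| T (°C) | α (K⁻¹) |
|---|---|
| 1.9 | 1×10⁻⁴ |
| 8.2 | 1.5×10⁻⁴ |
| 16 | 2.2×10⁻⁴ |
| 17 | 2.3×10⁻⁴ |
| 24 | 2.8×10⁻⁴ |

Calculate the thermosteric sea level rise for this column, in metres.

Δh = 0.237 m

Layer 1 at 24 °C → α = 2.8×10⁻⁴ K⁻¹
Layer 2 at 16 °C → α = 2.2×10⁻⁴ K⁻¹
Layer 3 at 8.2 °C → α = 1.5×10⁻⁴ K⁻¹
Layer 4 at 1.9 °C → α = 1×10⁻⁴ K⁻¹
Layer 1: 2 × 42 × 2.8×10⁻⁴ = 0.02352 m
42–792 m: 750 × 2.2×10⁻⁴ × 0.86 = 0.14190 m
1.5×10⁻⁴ × 240 × 0.69 = 0.02484 m
Layer 4: 1×10⁻⁴ × 1300 × 0.36 = 0.04680 m
Δh = 0.02352 + 0.14190 + 0.02484 + 0.04680 = 0.23706 m ≈ 0.237 m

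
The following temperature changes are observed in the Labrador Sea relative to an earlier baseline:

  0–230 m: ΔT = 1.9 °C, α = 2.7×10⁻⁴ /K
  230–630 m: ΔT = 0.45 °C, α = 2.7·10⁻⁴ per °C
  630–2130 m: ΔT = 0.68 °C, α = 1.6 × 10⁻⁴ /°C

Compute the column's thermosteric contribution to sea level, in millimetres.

1.9 × 2.7×10⁻⁴ × 230 = 0.11799 m
2.7×10⁻⁴ × 0.45 × 400 = 0.04860 m
Layer 3: 0.68 × 1.6×10⁻⁴ × 1500 = 0.16320 m
Δh = 0.11799 + 0.04860 + 0.16320 = 0.32979 m

330 mm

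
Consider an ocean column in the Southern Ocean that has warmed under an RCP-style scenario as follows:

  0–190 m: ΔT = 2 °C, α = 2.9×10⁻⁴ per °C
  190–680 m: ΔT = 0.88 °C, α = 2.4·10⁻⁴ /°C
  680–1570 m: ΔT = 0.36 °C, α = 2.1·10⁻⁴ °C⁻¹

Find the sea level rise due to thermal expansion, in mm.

about 281 mm

Layer 1: 2.9×10⁻⁴ × 2 × 190 = 0.11020 m
0.88 × 2.4×10⁻⁴ × 490 = 0.103488 m
Layer 3: 0.36 × 890 × 2.1×10⁻⁴ = 0.067284 m
Δh = 0.11020 + 0.103488 + 0.067284 = 0.280972 m ≈ 281 mm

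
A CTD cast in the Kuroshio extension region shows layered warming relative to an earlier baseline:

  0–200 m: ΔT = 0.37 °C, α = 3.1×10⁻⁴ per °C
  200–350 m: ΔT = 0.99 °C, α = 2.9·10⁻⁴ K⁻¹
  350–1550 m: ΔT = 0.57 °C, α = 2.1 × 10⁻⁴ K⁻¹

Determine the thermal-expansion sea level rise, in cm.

0–200 m: 0.37 × 200 × 3.1×10⁻⁴ = 0.02294 m
2.9×10⁻⁴ × 0.99 × 150 = 0.043065 m
2.1×10⁻⁴ × 1200 × 0.57 = 0.14364 m
Δh = 0.02294 + 0.043065 + 0.14364 = 0.209645 m ≈ 21 cm

21 cm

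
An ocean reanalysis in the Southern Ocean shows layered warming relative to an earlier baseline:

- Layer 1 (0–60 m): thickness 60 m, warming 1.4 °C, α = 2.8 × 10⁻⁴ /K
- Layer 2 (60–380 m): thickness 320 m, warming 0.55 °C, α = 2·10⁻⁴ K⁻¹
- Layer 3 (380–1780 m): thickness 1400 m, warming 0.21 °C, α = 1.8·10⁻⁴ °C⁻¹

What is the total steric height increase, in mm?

Layer 1: 1.4 × 60 × 2.8×10⁻⁴ = 0.02352 m
60–380 m: 2×10⁻⁴ × 320 × 0.55 = 0.03520 m
380–1780 m: 1400 × 0.21 × 1.8×10⁻⁴ = 0.05292 m
Δh = 0.02352 + 0.03520 + 0.05292 = 0.11164 m

Δh = 112 mm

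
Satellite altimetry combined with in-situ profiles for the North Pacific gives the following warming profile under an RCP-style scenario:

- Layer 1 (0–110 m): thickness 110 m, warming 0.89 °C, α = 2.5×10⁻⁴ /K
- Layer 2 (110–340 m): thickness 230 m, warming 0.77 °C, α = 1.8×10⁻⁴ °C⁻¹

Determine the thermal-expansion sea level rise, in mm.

0–110 m: 110 × 2.5×10⁻⁴ × 0.89 = 0.024475 m
110–340 m: 230 × 0.77 × 1.8×10⁻⁴ = 0.031878 m
Δh = 0.024475 + 0.031878 = 0.056353 m

56.4 mm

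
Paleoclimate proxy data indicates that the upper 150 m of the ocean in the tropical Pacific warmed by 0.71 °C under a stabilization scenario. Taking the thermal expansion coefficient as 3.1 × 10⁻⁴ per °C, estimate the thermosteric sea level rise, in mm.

Δh = αΔT·H = 3.1×10⁻⁴ × 0.71 × 150 = 0.033015 m

Δh ≈ 33.0 mm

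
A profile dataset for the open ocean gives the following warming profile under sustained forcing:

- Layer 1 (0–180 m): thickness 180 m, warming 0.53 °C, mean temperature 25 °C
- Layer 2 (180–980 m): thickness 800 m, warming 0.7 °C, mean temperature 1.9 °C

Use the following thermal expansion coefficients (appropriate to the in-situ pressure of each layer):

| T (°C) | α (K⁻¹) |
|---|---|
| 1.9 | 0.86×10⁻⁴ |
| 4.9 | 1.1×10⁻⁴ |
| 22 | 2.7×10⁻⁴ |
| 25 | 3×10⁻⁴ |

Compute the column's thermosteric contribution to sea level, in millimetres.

Layer 1 at 25 °C → α = 3×10⁻⁴ K⁻¹
Layer 2 at 1.9 °C → α = 0.86×10⁻⁴ K⁻¹
0–180 m: 3×10⁻⁴ × 0.53 × 180 = 0.02862 m
180–980 m: 0.86×10⁻⁴ × 0.7 × 800 = 0.04816 m
Δh = 0.02862 + 0.04816 = 0.07678 m ≈ 76.8 mm

76.8 mm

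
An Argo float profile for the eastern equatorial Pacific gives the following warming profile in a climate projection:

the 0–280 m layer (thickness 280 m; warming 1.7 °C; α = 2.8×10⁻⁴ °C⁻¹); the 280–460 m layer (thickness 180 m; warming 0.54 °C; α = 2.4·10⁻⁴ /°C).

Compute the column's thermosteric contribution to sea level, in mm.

about 160 mm

0–280 m: 2.8×10⁻⁴ × 1.7 × 280 = 0.13328 m
Layer 2: 0.54 × 2.4×10⁻⁴ × 180 = 0.023328 m
Δh = 0.13328 + 0.023328 = 0.156608 m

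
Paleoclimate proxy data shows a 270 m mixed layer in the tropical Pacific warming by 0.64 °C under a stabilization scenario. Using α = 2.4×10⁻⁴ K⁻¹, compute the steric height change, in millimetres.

41.5 mm of thermosteric rise

Δh = αΔT·H = 2.4×10⁻⁴ × 0.64 × 270 = 0.041472 m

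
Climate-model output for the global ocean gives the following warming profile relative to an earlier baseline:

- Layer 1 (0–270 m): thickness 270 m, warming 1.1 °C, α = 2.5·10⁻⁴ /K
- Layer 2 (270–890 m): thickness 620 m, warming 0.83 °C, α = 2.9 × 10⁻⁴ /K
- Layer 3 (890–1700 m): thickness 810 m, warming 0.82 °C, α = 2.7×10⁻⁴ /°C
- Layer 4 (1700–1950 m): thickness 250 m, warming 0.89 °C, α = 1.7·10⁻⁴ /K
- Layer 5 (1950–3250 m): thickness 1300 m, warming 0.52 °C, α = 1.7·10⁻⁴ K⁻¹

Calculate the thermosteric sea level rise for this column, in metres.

1.1 × 2.5×10⁻⁴ × 270 = 0.07425 m
270–890 m: 620 × 0.83 × 2.9×10⁻⁴ = 0.149234 m
810 × 2.7×10⁻⁴ × 0.82 = 0.179334 m
Layer 4: 0.89 × 1.7×10⁻⁴ × 250 = 0.037825 m
0.52 × 1.7×10⁻⁴ × 1300 = 0.11492 m
Δh = 0.07425 + 0.149234 + 0.179334 + 0.037825 + 0.11492 = 0.555563 m ≈ 0.556 m

Δh = 0.556 m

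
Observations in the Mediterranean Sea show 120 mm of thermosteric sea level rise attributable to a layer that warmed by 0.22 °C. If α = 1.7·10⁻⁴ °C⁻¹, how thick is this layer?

about 3210 m

H = Δh/(αΔT) = 0.12 / (1.7×10⁻⁴ × 0.22) ≈ 3209 m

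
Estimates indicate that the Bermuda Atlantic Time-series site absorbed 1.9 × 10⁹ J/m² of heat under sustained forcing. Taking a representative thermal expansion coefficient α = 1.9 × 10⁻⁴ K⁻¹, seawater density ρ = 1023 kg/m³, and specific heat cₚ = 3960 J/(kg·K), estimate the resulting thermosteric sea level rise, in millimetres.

Δh = αQ/(ρcₚ) = 1.9×10⁻⁴ × 1.9×10⁹ / (1023 × 3960) ≈ 0.089112 m

about 89.1 mm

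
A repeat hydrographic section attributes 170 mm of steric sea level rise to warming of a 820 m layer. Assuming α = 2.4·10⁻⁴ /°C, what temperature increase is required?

ΔT = Δh/(αH) = 0.17 / (2.4×10⁻⁴ × 820) ≈ 0.8638 K

ΔT ≈ 0.864 K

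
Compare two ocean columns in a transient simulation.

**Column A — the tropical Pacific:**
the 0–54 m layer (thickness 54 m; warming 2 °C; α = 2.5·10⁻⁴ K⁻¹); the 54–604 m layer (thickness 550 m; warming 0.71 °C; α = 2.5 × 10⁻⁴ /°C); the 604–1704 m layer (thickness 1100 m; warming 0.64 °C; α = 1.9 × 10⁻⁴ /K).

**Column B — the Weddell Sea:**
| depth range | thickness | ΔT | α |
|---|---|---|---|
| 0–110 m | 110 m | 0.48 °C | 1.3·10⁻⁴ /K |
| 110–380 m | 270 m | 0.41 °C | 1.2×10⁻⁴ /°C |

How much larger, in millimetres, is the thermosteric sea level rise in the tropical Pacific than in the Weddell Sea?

240 mm

A 2 × 2.5×10⁻⁴ × 54 = 0.02700 m
A 550 × 2.5×10⁻⁴ × 0.71 = 0.097625 m
A 1100 × 1.9×10⁻⁴ × 0.64 = 0.13376 m
A total: 0.258385 m
B 0–110 m: 1.3×10⁻⁴ × 110 × 0.48 = 0.006864 m
B 110–380 m: 1.2×10⁻⁴ × 270 × 0.41 = 0.013284 m
B total: 0.020148 m
Difference: 0.258385 − 0.020148 = 0.238237 m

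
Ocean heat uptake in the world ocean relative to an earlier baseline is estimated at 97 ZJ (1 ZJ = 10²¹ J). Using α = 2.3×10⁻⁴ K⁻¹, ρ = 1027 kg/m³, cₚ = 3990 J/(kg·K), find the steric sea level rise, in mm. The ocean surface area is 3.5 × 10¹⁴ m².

Per unit area: Q = 97×10²¹ / (3.5×10¹⁴) ≈ 2.771×10⁸ J/m²
Δh = αQ/(ρcₚ) = 2.3×10⁻⁴ × 2.771×10⁸ / (1027 × 3990) ≈ 0.015553 m

about 15.6 mm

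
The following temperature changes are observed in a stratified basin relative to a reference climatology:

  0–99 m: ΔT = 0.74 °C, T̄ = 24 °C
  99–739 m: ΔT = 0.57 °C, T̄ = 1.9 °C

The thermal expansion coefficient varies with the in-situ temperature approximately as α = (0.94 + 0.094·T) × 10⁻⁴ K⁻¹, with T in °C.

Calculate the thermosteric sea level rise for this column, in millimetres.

Layer 1: α = (0.94 + 0.094×24)×10⁻⁴ = 3.196×10⁻⁴ K⁻¹
Layer 2: α = (0.94 + 0.094×1.9)×10⁻⁴ = 1.1186×10⁻⁴ K⁻¹
0–99 m: 99 × 3.196×10⁻⁴ × 0.74 = 0.023413896 m
640 × 0.57 × 1.1186×10⁻⁴ = 0.040806528 m
Δh = 0.023413896 + 0.040806528 = 0.064220424 m ≈ 64.2 mm

Δh ≈ 64.2 mm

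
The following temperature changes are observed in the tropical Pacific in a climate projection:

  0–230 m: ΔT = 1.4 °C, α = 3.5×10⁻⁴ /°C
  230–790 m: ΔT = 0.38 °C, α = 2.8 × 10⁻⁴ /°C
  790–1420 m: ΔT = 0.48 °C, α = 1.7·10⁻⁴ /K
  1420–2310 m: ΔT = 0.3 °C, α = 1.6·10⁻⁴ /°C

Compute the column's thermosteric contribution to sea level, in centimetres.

Δh ≈ 26.6 cm

0–230 m: 1.4 × 230 × 3.5×10⁻⁴ = 0.11270 m
2.8×10⁻⁴ × 0.38 × 560 = 0.059584 m
0.48 × 1.7×10⁻⁴ × 630 = 0.051408 m
890 × 0.3 × 1.6×10⁻⁴ = 0.04272 m
Δh = 0.11270 + 0.059584 + 0.051408 + 0.04272 = 0.266412 m ≈ 26.6 cm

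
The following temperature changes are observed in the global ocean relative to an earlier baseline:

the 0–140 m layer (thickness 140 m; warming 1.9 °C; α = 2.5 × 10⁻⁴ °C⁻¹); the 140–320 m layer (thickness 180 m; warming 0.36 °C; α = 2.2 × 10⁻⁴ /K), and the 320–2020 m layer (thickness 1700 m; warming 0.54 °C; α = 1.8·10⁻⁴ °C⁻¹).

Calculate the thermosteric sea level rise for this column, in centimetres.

0–140 m: 140 × 2.5×10⁻⁴ × 1.9 = 0.06650 m
0.36 × 2.2×10⁻⁴ × 180 = 0.014256 m
1.8×10⁻⁴ × 1700 × 0.54 = 0.16524 m
Δh = 0.06650 + 0.014256 + 0.16524 = 0.245996 m

about 24.6 cm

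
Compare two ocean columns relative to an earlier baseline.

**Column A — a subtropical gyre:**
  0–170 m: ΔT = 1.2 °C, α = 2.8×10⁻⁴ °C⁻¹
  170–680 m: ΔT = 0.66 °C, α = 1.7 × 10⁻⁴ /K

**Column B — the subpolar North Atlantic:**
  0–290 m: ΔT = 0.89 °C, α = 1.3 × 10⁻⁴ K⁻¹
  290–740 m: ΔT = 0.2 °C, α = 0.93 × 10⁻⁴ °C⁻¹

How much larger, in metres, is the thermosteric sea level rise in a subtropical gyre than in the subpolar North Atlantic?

A 0–170 m: 2.8×10⁻⁴ × 1.2 × 170 = 0.05712 m
A Layer 2: 1.7×10⁻⁴ × 0.66 × 510 = 0.057222 m
A total: 0.114342 m
B 290 × 0.89 × 1.3×10⁻⁴ = 0.033553 m
B 290–740 m: 0.93×10⁻⁴ × 450 × 0.2 = 0.00837 m
B total: 0.041923 m
Difference: 0.114342 − 0.041923 = 0.072419 m

Δh_A − Δh_B ≈ 0.072 m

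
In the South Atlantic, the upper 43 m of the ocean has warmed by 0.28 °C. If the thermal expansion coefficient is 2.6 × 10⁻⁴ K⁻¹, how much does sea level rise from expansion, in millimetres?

Δh = αΔT·H = 2.6×10⁻⁴ × 0.28 × 43 = 0.0031304 m

3.13 mm of thermosteric rise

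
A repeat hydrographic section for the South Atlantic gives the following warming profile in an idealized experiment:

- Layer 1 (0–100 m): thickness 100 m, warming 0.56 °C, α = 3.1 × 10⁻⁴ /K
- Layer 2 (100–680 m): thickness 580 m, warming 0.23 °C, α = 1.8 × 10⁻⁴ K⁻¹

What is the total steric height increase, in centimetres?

0–100 m: 0.56 × 100 × 3.1×10⁻⁴ = 0.01736 m
Layer 2: 580 × 1.8×10⁻⁴ × 0.23 = 0.024012 m
Δh = 0.01736 + 0.024012 = 0.041372 m

4.1 cm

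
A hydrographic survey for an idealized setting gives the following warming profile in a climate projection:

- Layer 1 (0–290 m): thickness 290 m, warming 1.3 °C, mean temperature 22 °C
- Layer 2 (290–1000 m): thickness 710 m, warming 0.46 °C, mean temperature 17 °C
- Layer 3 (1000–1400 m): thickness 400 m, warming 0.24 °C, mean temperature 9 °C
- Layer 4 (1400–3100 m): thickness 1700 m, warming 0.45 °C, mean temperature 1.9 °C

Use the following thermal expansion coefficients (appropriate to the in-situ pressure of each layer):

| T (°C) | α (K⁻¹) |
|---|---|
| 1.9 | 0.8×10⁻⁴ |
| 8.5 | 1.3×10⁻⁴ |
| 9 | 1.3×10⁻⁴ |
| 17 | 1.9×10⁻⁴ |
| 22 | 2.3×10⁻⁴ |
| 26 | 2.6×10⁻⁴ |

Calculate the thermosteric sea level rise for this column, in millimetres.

Δh = 220 mm

Layer 1 at 22 °C → α = 2.3×10⁻⁴ K⁻¹
Layer 2 at 17 °C → α = 1.9×10⁻⁴ K⁻¹
Layer 3 at 9 °C → α = 1.3×10⁻⁴ K⁻¹
Layer 4 at 1.9 °C → α = 0.8×10⁻⁴ K⁻¹
0–290 m: 1.3 × 2.3×10⁻⁴ × 290 = 0.08671 m
Layer 2: 1.9×10⁻⁴ × 0.46 × 710 = 0.062054 m
0.24 × 1.3×10⁻⁴ × 400 = 0.01248 m
1400–3100 m: 1700 × 0.8×10⁻⁴ × 0.45 = 0.06120 m
Δh = 0.08671 + 0.062054 + 0.01248 + 0.06120 = 0.222444 m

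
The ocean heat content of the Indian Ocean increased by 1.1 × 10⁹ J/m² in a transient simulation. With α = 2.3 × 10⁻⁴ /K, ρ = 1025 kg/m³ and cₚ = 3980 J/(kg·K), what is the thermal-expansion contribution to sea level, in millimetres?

Δh = αQ/(ρcₚ) = 2.3×10⁻⁴ × 1.1×10⁹ / (1025 × 3980) ≈ 0.062017 m

62.0 mm of thermosteric rise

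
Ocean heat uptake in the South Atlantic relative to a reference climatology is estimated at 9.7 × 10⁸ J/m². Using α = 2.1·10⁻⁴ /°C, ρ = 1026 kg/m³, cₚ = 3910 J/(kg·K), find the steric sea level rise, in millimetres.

Δh = αQ/(ρcₚ) = 2.1×10⁻⁴ × 9.7×10⁸ / (1026 × 3910) ≈ 0.050777 m

50.8 mm of thermosteric rise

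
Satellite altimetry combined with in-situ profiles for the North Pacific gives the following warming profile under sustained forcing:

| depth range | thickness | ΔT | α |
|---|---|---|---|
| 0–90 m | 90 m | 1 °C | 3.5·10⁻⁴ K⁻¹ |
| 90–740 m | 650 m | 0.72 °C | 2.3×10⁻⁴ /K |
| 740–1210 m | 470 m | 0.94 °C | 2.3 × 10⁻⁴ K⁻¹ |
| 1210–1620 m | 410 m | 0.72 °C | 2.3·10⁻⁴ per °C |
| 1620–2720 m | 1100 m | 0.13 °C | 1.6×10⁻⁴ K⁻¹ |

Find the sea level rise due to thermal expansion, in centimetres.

0–90 m: 1 × 90 × 3.5×10⁻⁴ = 0.03150 m
Layer 2: 650 × 2.3×10⁻⁴ × 0.72 = 0.10764 m
2.3×10⁻⁴ × 470 × 0.94 = 0.101614 m
0.72 × 410 × 2.3×10⁻⁴ = 0.067896 m
1620–2720 m: 0.13 × 1100 × 1.6×10⁻⁴ = 0.02288 m
Δh = 0.03150 + 0.10764 + 0.101614 + 0.067896 + 0.02288 = 0.33153 m

Δh ≈ 33.2 cm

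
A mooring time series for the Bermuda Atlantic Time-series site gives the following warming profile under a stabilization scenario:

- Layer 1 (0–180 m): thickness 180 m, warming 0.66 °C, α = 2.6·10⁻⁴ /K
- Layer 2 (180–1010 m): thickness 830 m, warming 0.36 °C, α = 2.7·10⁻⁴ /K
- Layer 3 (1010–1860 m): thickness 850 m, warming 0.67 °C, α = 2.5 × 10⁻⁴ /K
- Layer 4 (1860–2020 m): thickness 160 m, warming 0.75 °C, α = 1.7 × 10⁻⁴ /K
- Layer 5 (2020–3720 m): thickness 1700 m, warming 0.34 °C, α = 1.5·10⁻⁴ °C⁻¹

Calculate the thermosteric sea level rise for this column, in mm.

Layer 1: 2.6×10⁻⁴ × 0.66 × 180 = 0.030888 m
180–1010 m: 0.36 × 2.7×10⁻⁴ × 830 = 0.080676 m
Layer 3: 2.5×10⁻⁴ × 850 × 0.67 = 0.142375 m
1.7×10⁻⁴ × 160 × 0.75 = 0.02040 m
1700 × 0.34 × 1.5×10⁻⁴ = 0.08670 m
Δh = 0.030888 + 0.080676 + 0.142375 + 0.02040 + 0.08670 = 0.361039 m ≈ 361 mm

Δh = 361 mm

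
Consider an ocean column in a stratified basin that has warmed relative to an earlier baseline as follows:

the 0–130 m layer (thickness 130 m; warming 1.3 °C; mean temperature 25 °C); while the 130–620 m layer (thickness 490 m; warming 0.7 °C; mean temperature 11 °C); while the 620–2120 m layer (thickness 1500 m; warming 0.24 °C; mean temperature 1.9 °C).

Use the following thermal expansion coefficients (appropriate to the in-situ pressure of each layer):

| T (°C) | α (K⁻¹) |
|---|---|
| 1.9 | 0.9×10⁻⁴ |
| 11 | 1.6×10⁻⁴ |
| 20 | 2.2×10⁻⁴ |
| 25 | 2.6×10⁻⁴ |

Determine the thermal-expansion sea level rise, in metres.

0.131 m of thermosteric rise

Layer 1 at 25 °C → α = 2.6×10⁻⁴ K⁻¹
Layer 2 at 11 °C → α = 1.6×10⁻⁴ K⁻¹
Layer 3 at 1.9 °C → α = 0.9×10⁻⁴ K⁻¹
0–130 m: 2.6×10⁻⁴ × 130 × 1.3 = 0.04394 m
130–620 m: 1.6×10⁻⁴ × 0.7 × 490 = 0.05488 m
Layer 3: 1500 × 0.24 × 0.9×10⁻⁴ = 0.03240 m
Δh = 0.04394 + 0.05488 + 0.03240 = 0.13122 m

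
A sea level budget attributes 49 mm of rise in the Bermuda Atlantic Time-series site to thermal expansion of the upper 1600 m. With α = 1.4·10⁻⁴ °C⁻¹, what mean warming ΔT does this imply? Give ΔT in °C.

0.219 °C

ΔT = Δh/(αH) = 0.049 / (1.4×10⁻⁴ × 1600) ≈ 0.2188 °C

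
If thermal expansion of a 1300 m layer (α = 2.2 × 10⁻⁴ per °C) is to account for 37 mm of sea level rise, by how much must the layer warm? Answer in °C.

ΔT = Δh/(αH) = 0.037 / (2.2×10⁻⁴ × 1300) ≈ 0.1294 °C

ΔT ≈ 0.129 °C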